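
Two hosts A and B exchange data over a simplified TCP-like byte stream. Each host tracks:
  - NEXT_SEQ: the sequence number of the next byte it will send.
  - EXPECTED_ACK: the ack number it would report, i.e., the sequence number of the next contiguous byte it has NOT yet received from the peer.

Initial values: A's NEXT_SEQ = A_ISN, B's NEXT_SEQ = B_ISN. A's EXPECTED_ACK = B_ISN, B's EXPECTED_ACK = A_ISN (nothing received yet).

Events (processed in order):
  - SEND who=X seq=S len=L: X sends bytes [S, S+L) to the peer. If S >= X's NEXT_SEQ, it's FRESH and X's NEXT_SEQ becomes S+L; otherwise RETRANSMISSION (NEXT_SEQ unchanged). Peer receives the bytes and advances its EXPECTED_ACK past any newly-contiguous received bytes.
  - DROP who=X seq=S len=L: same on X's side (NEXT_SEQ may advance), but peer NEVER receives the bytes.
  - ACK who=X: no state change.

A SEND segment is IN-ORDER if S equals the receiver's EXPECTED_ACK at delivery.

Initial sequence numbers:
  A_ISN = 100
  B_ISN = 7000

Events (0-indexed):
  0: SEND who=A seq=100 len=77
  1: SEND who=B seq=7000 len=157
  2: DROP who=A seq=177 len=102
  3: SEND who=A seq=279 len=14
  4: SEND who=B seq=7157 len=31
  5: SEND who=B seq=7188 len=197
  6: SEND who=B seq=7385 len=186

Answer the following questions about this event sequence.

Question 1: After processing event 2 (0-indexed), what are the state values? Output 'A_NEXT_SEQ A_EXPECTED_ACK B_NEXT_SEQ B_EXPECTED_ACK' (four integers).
After event 0: A_seq=177 A_ack=7000 B_seq=7000 B_ack=177
After event 1: A_seq=177 A_ack=7157 B_seq=7157 B_ack=177
After event 2: A_seq=279 A_ack=7157 B_seq=7157 B_ack=177

279 7157 7157 177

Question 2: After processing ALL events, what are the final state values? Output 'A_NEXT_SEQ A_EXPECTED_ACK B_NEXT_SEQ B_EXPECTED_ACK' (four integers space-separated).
After event 0: A_seq=177 A_ack=7000 B_seq=7000 B_ack=177
After event 1: A_seq=177 A_ack=7157 B_seq=7157 B_ack=177
After event 2: A_seq=279 A_ack=7157 B_seq=7157 B_ack=177
After event 3: A_seq=293 A_ack=7157 B_seq=7157 B_ack=177
After event 4: A_seq=293 A_ack=7188 B_seq=7188 B_ack=177
After event 5: A_seq=293 A_ack=7385 B_seq=7385 B_ack=177
After event 6: A_seq=293 A_ack=7571 B_seq=7571 B_ack=177

Answer: 293 7571 7571 177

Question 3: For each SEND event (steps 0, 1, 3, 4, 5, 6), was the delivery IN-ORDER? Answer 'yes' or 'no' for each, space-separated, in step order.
Answer: yes yes no yes yes yes

Derivation:
Step 0: SEND seq=100 -> in-order
Step 1: SEND seq=7000 -> in-order
Step 3: SEND seq=279 -> out-of-order
Step 4: SEND seq=7157 -> in-order
Step 5: SEND seq=7188 -> in-order
Step 6: SEND seq=7385 -> in-order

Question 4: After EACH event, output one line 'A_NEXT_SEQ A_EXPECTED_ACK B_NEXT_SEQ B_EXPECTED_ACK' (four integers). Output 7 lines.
177 7000 7000 177
177 7157 7157 177
279 7157 7157 177
293 7157 7157 177
293 7188 7188 177
293 7385 7385 177
293 7571 7571 177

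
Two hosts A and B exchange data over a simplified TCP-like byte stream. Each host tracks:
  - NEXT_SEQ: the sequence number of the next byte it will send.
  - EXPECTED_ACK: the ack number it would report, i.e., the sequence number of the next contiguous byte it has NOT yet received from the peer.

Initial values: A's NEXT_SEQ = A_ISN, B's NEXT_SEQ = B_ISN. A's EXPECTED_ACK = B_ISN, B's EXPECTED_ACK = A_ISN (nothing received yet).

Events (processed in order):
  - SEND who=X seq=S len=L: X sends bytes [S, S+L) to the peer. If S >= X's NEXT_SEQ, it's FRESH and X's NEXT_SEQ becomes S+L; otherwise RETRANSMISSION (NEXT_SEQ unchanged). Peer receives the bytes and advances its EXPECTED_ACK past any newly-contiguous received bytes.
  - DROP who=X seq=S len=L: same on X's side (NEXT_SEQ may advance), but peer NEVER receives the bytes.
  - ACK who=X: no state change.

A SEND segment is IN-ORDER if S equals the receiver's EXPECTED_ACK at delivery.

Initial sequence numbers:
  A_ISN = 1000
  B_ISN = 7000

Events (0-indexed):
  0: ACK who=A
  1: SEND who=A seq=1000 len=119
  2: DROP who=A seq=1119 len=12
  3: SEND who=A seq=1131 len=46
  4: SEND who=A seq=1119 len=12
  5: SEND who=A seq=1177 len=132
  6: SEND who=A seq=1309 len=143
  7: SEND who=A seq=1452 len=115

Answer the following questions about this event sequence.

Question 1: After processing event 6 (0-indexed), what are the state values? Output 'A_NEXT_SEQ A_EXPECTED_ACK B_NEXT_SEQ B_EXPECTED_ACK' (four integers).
After event 0: A_seq=1000 A_ack=7000 B_seq=7000 B_ack=1000
After event 1: A_seq=1119 A_ack=7000 B_seq=7000 B_ack=1119
After event 2: A_seq=1131 A_ack=7000 B_seq=7000 B_ack=1119
After event 3: A_seq=1177 A_ack=7000 B_seq=7000 B_ack=1119
After event 4: A_seq=1177 A_ack=7000 B_seq=7000 B_ack=1177
After event 5: A_seq=1309 A_ack=7000 B_seq=7000 B_ack=1309
After event 6: A_seq=1452 A_ack=7000 B_seq=7000 B_ack=1452

1452 7000 7000 1452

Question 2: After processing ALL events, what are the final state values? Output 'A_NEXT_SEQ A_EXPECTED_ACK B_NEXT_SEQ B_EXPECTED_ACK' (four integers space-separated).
After event 0: A_seq=1000 A_ack=7000 B_seq=7000 B_ack=1000
After event 1: A_seq=1119 A_ack=7000 B_seq=7000 B_ack=1119
After event 2: A_seq=1131 A_ack=7000 B_seq=7000 B_ack=1119
After event 3: A_seq=1177 A_ack=7000 B_seq=7000 B_ack=1119
After event 4: A_seq=1177 A_ack=7000 B_seq=7000 B_ack=1177
After event 5: A_seq=1309 A_ack=7000 B_seq=7000 B_ack=1309
After event 6: A_seq=1452 A_ack=7000 B_seq=7000 B_ack=1452
After event 7: A_seq=1567 A_ack=7000 B_seq=7000 B_ack=1567

Answer: 1567 7000 7000 1567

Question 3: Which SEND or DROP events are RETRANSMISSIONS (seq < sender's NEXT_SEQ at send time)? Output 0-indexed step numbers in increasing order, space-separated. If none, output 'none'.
Answer: 4

Derivation:
Step 1: SEND seq=1000 -> fresh
Step 2: DROP seq=1119 -> fresh
Step 3: SEND seq=1131 -> fresh
Step 4: SEND seq=1119 -> retransmit
Step 5: SEND seq=1177 -> fresh
Step 6: SEND seq=1309 -> fresh
Step 7: SEND seq=1452 -> fresh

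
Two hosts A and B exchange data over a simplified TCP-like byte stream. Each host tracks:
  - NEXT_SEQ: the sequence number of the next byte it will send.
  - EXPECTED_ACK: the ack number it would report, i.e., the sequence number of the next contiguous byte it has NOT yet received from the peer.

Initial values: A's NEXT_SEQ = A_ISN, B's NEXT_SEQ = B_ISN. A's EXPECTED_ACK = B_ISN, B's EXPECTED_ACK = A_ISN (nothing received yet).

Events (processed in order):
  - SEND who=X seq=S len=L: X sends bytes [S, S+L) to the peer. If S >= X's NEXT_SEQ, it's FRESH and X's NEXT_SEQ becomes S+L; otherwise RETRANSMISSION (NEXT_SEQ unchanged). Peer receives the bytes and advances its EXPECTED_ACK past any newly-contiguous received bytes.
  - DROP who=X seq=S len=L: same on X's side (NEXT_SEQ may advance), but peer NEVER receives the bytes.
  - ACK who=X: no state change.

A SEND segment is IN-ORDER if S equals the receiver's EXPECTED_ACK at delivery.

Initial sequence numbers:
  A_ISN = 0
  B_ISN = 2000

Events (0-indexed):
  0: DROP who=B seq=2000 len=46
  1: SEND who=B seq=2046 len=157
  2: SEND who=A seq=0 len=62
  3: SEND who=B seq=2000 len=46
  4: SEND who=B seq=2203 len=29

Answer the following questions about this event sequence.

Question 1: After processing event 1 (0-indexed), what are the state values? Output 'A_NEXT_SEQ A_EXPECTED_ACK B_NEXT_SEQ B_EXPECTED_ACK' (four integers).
After event 0: A_seq=0 A_ack=2000 B_seq=2046 B_ack=0
After event 1: A_seq=0 A_ack=2000 B_seq=2203 B_ack=0

0 2000 2203 0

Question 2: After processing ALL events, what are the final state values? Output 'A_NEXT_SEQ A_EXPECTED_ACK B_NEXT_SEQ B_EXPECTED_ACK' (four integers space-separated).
Answer: 62 2232 2232 62

Derivation:
After event 0: A_seq=0 A_ack=2000 B_seq=2046 B_ack=0
After event 1: A_seq=0 A_ack=2000 B_seq=2203 B_ack=0
After event 2: A_seq=62 A_ack=2000 B_seq=2203 B_ack=62
After event 3: A_seq=62 A_ack=2203 B_seq=2203 B_ack=62
After event 4: A_seq=62 A_ack=2232 B_seq=2232 B_ack=62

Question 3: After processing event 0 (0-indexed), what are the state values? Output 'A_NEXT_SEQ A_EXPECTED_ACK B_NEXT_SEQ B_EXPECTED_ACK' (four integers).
After event 0: A_seq=0 A_ack=2000 B_seq=2046 B_ack=0

0 2000 2046 0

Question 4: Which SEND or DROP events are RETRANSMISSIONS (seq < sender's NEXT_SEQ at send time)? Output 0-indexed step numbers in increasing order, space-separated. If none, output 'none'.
Step 0: DROP seq=2000 -> fresh
Step 1: SEND seq=2046 -> fresh
Step 2: SEND seq=0 -> fresh
Step 3: SEND seq=2000 -> retransmit
Step 4: SEND seq=2203 -> fresh

Answer: 3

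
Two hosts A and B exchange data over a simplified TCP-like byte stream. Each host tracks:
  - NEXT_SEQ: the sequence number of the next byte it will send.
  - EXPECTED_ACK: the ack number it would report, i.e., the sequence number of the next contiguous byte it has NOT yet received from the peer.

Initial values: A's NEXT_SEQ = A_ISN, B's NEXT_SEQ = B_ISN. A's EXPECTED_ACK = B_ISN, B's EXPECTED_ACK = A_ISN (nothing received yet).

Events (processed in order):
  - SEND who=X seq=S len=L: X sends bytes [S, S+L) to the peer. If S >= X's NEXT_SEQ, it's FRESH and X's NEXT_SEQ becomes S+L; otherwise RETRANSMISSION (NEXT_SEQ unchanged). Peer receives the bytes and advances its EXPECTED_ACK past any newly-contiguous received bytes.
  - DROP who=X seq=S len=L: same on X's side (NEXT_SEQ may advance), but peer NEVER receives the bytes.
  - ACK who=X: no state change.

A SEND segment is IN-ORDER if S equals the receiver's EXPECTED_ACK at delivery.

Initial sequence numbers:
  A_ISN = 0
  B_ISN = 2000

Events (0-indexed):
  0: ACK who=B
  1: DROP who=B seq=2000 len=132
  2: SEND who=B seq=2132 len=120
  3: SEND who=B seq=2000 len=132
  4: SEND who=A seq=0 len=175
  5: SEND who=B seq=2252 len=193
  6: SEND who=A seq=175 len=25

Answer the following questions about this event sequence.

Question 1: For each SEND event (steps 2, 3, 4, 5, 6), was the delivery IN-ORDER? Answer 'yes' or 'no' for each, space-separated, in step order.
Answer: no yes yes yes yes

Derivation:
Step 2: SEND seq=2132 -> out-of-order
Step 3: SEND seq=2000 -> in-order
Step 4: SEND seq=0 -> in-order
Step 5: SEND seq=2252 -> in-order
Step 6: SEND seq=175 -> in-order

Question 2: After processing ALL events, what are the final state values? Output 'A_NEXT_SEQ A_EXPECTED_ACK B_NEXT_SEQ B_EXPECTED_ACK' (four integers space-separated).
After event 0: A_seq=0 A_ack=2000 B_seq=2000 B_ack=0
After event 1: A_seq=0 A_ack=2000 B_seq=2132 B_ack=0
After event 2: A_seq=0 A_ack=2000 B_seq=2252 B_ack=0
After event 3: A_seq=0 A_ack=2252 B_seq=2252 B_ack=0
After event 4: A_seq=175 A_ack=2252 B_seq=2252 B_ack=175
After event 5: A_seq=175 A_ack=2445 B_seq=2445 B_ack=175
After event 6: A_seq=200 A_ack=2445 B_seq=2445 B_ack=200

Answer: 200 2445 2445 200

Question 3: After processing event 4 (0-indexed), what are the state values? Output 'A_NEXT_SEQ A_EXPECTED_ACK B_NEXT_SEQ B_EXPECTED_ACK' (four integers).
After event 0: A_seq=0 A_ack=2000 B_seq=2000 B_ack=0
After event 1: A_seq=0 A_ack=2000 B_seq=2132 B_ack=0
After event 2: A_seq=0 A_ack=2000 B_seq=2252 B_ack=0
After event 3: A_seq=0 A_ack=2252 B_seq=2252 B_ack=0
After event 4: A_seq=175 A_ack=2252 B_seq=2252 B_ack=175

175 2252 2252 175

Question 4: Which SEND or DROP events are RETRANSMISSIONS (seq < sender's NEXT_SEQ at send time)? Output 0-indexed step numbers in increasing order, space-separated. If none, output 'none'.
Step 1: DROP seq=2000 -> fresh
Step 2: SEND seq=2132 -> fresh
Step 3: SEND seq=2000 -> retransmit
Step 4: SEND seq=0 -> fresh
Step 5: SEND seq=2252 -> fresh
Step 6: SEND seq=175 -> fresh

Answer: 3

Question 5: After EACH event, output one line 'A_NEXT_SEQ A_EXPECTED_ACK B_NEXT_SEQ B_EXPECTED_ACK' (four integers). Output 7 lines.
0 2000 2000 0
0 2000 2132 0
0 2000 2252 0
0 2252 2252 0
175 2252 2252 175
175 2445 2445 175
200 2445 2445 200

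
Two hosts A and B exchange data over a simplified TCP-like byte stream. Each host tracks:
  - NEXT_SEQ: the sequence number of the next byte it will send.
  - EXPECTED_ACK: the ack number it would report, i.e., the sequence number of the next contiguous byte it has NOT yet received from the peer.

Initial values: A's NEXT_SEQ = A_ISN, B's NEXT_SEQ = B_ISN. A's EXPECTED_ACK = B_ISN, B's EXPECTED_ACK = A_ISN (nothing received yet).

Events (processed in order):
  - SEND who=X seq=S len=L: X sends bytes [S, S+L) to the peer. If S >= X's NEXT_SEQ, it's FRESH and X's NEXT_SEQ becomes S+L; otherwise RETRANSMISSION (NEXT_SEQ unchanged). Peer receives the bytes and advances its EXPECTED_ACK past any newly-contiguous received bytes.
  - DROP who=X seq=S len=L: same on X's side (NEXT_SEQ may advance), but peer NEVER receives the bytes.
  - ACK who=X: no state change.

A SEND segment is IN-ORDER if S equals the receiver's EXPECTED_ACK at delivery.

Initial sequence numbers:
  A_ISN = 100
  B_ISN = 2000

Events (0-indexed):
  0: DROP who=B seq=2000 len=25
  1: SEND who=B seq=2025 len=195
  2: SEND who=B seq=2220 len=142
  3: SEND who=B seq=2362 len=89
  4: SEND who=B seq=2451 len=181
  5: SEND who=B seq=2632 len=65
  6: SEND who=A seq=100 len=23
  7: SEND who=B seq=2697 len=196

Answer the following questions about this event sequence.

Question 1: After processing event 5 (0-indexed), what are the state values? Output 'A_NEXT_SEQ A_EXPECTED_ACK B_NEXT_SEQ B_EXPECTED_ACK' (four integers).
After event 0: A_seq=100 A_ack=2000 B_seq=2025 B_ack=100
After event 1: A_seq=100 A_ack=2000 B_seq=2220 B_ack=100
After event 2: A_seq=100 A_ack=2000 B_seq=2362 B_ack=100
After event 3: A_seq=100 A_ack=2000 B_seq=2451 B_ack=100
After event 4: A_seq=100 A_ack=2000 B_seq=2632 B_ack=100
After event 5: A_seq=100 A_ack=2000 B_seq=2697 B_ack=100

100 2000 2697 100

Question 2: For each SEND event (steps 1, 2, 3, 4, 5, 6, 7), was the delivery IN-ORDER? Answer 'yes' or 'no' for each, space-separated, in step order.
Step 1: SEND seq=2025 -> out-of-order
Step 2: SEND seq=2220 -> out-of-order
Step 3: SEND seq=2362 -> out-of-order
Step 4: SEND seq=2451 -> out-of-order
Step 5: SEND seq=2632 -> out-of-order
Step 6: SEND seq=100 -> in-order
Step 7: SEND seq=2697 -> out-of-order

Answer: no no no no no yes no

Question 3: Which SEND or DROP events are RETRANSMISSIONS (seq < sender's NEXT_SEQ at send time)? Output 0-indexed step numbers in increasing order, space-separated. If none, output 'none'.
Answer: none

Derivation:
Step 0: DROP seq=2000 -> fresh
Step 1: SEND seq=2025 -> fresh
Step 2: SEND seq=2220 -> fresh
Step 3: SEND seq=2362 -> fresh
Step 4: SEND seq=2451 -> fresh
Step 5: SEND seq=2632 -> fresh
Step 6: SEND seq=100 -> fresh
Step 7: SEND seq=2697 -> fresh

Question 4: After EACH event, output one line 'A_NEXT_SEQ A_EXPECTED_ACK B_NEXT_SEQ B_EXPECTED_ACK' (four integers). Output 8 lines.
100 2000 2025 100
100 2000 2220 100
100 2000 2362 100
100 2000 2451 100
100 2000 2632 100
100 2000 2697 100
123 2000 2697 123
123 2000 2893 123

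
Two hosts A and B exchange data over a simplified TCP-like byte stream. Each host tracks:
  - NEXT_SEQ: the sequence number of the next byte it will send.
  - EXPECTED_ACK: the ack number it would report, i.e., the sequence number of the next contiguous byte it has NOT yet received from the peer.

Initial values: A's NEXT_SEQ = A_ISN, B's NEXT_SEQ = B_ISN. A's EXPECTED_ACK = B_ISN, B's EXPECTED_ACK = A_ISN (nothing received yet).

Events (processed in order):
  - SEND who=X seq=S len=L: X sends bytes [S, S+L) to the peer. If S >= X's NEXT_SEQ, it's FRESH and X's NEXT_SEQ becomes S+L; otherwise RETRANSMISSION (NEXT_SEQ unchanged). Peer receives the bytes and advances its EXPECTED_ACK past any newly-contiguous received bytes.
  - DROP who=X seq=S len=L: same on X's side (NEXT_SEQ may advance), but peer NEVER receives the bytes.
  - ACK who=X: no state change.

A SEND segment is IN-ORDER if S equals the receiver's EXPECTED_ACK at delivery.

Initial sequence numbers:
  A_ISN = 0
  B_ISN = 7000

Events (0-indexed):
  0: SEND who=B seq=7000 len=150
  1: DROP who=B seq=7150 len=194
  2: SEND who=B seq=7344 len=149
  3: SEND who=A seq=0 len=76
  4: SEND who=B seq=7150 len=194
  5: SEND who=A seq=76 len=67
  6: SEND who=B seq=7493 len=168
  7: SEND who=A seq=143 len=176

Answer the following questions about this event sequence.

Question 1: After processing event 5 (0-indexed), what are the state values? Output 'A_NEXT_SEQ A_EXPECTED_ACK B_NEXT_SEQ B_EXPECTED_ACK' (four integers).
After event 0: A_seq=0 A_ack=7150 B_seq=7150 B_ack=0
After event 1: A_seq=0 A_ack=7150 B_seq=7344 B_ack=0
After event 2: A_seq=0 A_ack=7150 B_seq=7493 B_ack=0
After event 3: A_seq=76 A_ack=7150 B_seq=7493 B_ack=76
After event 4: A_seq=76 A_ack=7493 B_seq=7493 B_ack=76
After event 5: A_seq=143 A_ack=7493 B_seq=7493 B_ack=143

143 7493 7493 143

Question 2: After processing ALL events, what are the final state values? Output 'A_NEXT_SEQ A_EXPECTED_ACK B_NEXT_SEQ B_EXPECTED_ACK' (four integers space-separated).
Answer: 319 7661 7661 319

Derivation:
After event 0: A_seq=0 A_ack=7150 B_seq=7150 B_ack=0
After event 1: A_seq=0 A_ack=7150 B_seq=7344 B_ack=0
After event 2: A_seq=0 A_ack=7150 B_seq=7493 B_ack=0
After event 3: A_seq=76 A_ack=7150 B_seq=7493 B_ack=76
After event 4: A_seq=76 A_ack=7493 B_seq=7493 B_ack=76
After event 5: A_seq=143 A_ack=7493 B_seq=7493 B_ack=143
After event 6: A_seq=143 A_ack=7661 B_seq=7661 B_ack=143
After event 7: A_seq=319 A_ack=7661 B_seq=7661 B_ack=319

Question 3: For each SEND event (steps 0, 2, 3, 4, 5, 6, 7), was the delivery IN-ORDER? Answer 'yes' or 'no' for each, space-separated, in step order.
Answer: yes no yes yes yes yes yes

Derivation:
Step 0: SEND seq=7000 -> in-order
Step 2: SEND seq=7344 -> out-of-order
Step 3: SEND seq=0 -> in-order
Step 4: SEND seq=7150 -> in-order
Step 5: SEND seq=76 -> in-order
Step 6: SEND seq=7493 -> in-order
Step 7: SEND seq=143 -> in-order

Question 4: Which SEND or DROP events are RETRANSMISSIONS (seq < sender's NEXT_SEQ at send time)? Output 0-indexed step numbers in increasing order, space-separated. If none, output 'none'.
Answer: 4

Derivation:
Step 0: SEND seq=7000 -> fresh
Step 1: DROP seq=7150 -> fresh
Step 2: SEND seq=7344 -> fresh
Step 3: SEND seq=0 -> fresh
Step 4: SEND seq=7150 -> retransmit
Step 5: SEND seq=76 -> fresh
Step 6: SEND seq=7493 -> fresh
Step 7: SEND seq=143 -> fresh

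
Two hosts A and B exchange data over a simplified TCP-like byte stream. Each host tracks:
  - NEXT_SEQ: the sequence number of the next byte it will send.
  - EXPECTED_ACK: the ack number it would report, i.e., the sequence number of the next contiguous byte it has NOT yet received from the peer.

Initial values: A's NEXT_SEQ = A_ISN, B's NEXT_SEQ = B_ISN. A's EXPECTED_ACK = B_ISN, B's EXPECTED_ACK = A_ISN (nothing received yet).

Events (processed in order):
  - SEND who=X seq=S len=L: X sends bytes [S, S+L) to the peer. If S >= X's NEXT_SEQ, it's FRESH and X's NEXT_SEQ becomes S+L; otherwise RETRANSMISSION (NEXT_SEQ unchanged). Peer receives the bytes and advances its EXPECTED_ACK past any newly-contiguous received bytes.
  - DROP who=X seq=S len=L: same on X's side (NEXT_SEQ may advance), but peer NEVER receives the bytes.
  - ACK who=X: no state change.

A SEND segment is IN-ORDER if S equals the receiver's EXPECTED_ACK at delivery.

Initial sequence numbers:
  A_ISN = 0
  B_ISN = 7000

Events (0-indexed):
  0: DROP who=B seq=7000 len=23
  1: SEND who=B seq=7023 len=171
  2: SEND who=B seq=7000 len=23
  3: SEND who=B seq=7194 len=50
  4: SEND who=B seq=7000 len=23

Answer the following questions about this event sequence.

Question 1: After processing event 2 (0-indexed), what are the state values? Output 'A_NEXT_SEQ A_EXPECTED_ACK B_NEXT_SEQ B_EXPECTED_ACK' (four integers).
After event 0: A_seq=0 A_ack=7000 B_seq=7023 B_ack=0
After event 1: A_seq=0 A_ack=7000 B_seq=7194 B_ack=0
After event 2: A_seq=0 A_ack=7194 B_seq=7194 B_ack=0

0 7194 7194 0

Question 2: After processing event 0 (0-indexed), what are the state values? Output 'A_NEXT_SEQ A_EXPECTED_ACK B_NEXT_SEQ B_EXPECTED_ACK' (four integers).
After event 0: A_seq=0 A_ack=7000 B_seq=7023 B_ack=0

0 7000 7023 0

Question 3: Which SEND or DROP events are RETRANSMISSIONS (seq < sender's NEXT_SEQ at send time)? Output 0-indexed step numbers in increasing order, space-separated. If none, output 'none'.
Step 0: DROP seq=7000 -> fresh
Step 1: SEND seq=7023 -> fresh
Step 2: SEND seq=7000 -> retransmit
Step 3: SEND seq=7194 -> fresh
Step 4: SEND seq=7000 -> retransmit

Answer: 2 4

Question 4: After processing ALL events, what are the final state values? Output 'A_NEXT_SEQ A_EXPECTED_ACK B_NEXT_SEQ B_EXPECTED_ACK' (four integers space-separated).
After event 0: A_seq=0 A_ack=7000 B_seq=7023 B_ack=0
After event 1: A_seq=0 A_ack=7000 B_seq=7194 B_ack=0
After event 2: A_seq=0 A_ack=7194 B_seq=7194 B_ack=0
After event 3: A_seq=0 A_ack=7244 B_seq=7244 B_ack=0
After event 4: A_seq=0 A_ack=7244 B_seq=7244 B_ack=0

Answer: 0 7244 7244 0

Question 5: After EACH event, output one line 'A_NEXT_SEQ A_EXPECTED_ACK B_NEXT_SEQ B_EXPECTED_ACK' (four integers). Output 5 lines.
0 7000 7023 0
0 7000 7194 0
0 7194 7194 0
0 7244 7244 0
0 7244 7244 0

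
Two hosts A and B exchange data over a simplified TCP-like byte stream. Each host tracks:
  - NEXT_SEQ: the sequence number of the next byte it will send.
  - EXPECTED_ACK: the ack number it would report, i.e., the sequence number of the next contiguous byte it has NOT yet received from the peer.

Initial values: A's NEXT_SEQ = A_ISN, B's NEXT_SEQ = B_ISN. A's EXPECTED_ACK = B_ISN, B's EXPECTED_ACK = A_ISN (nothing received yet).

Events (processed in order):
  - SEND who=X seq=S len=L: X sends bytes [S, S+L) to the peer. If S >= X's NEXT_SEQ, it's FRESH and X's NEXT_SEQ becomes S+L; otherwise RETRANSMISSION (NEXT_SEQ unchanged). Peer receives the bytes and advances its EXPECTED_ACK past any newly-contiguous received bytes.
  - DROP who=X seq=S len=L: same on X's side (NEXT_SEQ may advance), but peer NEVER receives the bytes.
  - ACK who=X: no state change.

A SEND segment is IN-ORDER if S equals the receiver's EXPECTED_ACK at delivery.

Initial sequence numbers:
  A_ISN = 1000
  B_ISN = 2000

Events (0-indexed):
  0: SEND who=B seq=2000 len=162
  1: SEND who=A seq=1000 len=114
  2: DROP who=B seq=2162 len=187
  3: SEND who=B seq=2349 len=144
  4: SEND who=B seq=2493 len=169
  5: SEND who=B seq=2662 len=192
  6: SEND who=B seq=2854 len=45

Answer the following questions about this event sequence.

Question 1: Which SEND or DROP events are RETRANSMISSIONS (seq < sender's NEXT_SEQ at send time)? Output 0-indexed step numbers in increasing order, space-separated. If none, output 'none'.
Answer: none

Derivation:
Step 0: SEND seq=2000 -> fresh
Step 1: SEND seq=1000 -> fresh
Step 2: DROP seq=2162 -> fresh
Step 3: SEND seq=2349 -> fresh
Step 4: SEND seq=2493 -> fresh
Step 5: SEND seq=2662 -> fresh
Step 6: SEND seq=2854 -> fresh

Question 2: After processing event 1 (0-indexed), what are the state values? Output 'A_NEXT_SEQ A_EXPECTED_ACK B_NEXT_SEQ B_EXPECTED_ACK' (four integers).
After event 0: A_seq=1000 A_ack=2162 B_seq=2162 B_ack=1000
After event 1: A_seq=1114 A_ack=2162 B_seq=2162 B_ack=1114

1114 2162 2162 1114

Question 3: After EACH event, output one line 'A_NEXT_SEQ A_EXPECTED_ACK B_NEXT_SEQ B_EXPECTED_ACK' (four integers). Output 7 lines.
1000 2162 2162 1000
1114 2162 2162 1114
1114 2162 2349 1114
1114 2162 2493 1114
1114 2162 2662 1114
1114 2162 2854 1114
1114 2162 2899 1114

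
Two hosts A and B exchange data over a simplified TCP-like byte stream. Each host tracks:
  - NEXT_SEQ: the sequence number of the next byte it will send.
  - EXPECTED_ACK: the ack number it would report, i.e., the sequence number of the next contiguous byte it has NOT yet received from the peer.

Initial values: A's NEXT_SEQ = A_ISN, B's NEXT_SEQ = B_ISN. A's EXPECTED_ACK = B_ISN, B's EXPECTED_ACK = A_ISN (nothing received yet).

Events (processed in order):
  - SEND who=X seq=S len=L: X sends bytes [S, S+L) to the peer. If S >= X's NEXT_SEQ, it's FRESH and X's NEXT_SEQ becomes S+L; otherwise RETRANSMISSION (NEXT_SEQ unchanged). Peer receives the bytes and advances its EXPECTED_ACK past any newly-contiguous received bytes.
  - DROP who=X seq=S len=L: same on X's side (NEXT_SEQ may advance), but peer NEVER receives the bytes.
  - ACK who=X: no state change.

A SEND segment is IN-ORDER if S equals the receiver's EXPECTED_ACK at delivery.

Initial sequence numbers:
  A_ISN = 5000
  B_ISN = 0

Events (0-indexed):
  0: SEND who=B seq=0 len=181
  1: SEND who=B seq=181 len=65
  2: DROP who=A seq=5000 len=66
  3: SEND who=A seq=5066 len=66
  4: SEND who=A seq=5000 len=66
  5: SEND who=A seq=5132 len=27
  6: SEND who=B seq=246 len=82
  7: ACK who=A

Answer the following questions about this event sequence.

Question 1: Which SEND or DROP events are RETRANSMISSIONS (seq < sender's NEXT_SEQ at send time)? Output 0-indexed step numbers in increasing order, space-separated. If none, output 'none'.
Answer: 4

Derivation:
Step 0: SEND seq=0 -> fresh
Step 1: SEND seq=181 -> fresh
Step 2: DROP seq=5000 -> fresh
Step 3: SEND seq=5066 -> fresh
Step 4: SEND seq=5000 -> retransmit
Step 5: SEND seq=5132 -> fresh
Step 6: SEND seq=246 -> fresh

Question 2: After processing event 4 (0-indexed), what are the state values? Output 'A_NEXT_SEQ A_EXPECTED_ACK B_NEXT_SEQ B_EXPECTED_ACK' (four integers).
After event 0: A_seq=5000 A_ack=181 B_seq=181 B_ack=5000
After event 1: A_seq=5000 A_ack=246 B_seq=246 B_ack=5000
After event 2: A_seq=5066 A_ack=246 B_seq=246 B_ack=5000
After event 3: A_seq=5132 A_ack=246 B_seq=246 B_ack=5000
After event 4: A_seq=5132 A_ack=246 B_seq=246 B_ack=5132

5132 246 246 5132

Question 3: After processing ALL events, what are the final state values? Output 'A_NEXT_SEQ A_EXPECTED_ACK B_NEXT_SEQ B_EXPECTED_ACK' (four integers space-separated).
Answer: 5159 328 328 5159

Derivation:
After event 0: A_seq=5000 A_ack=181 B_seq=181 B_ack=5000
After event 1: A_seq=5000 A_ack=246 B_seq=246 B_ack=5000
After event 2: A_seq=5066 A_ack=246 B_seq=246 B_ack=5000
After event 3: A_seq=5132 A_ack=246 B_seq=246 B_ack=5000
After event 4: A_seq=5132 A_ack=246 B_seq=246 B_ack=5132
After event 5: A_seq=5159 A_ack=246 B_seq=246 B_ack=5159
After event 6: A_seq=5159 A_ack=328 B_seq=328 B_ack=5159
After event 7: A_seq=5159 A_ack=328 B_seq=328 B_ack=5159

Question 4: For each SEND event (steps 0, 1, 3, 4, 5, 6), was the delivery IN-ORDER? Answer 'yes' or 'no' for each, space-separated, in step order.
Step 0: SEND seq=0 -> in-order
Step 1: SEND seq=181 -> in-order
Step 3: SEND seq=5066 -> out-of-order
Step 4: SEND seq=5000 -> in-order
Step 5: SEND seq=5132 -> in-order
Step 6: SEND seq=246 -> in-order

Answer: yes yes no yes yes yes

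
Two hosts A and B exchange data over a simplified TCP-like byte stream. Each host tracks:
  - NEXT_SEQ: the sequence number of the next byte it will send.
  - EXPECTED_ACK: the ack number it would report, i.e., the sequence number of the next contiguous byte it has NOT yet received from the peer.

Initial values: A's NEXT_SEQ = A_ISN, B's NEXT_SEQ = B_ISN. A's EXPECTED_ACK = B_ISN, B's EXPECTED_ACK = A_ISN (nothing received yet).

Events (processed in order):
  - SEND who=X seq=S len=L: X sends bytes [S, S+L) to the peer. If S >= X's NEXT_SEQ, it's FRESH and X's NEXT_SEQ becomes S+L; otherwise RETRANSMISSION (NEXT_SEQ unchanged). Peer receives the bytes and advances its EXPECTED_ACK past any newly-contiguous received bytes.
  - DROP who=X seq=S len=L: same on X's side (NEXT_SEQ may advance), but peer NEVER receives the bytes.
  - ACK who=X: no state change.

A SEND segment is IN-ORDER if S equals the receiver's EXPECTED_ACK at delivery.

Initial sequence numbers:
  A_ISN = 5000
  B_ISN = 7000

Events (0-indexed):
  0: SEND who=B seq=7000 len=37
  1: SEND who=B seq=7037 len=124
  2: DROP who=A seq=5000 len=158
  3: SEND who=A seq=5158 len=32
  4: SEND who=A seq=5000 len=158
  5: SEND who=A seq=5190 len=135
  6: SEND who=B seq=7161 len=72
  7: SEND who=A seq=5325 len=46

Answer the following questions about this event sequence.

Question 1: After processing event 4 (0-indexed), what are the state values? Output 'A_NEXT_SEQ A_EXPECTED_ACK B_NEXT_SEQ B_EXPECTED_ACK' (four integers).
After event 0: A_seq=5000 A_ack=7037 B_seq=7037 B_ack=5000
After event 1: A_seq=5000 A_ack=7161 B_seq=7161 B_ack=5000
After event 2: A_seq=5158 A_ack=7161 B_seq=7161 B_ack=5000
After event 3: A_seq=5190 A_ack=7161 B_seq=7161 B_ack=5000
After event 4: A_seq=5190 A_ack=7161 B_seq=7161 B_ack=5190

5190 7161 7161 5190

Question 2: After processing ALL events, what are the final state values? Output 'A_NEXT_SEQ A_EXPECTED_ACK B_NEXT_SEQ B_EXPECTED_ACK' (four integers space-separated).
After event 0: A_seq=5000 A_ack=7037 B_seq=7037 B_ack=5000
After event 1: A_seq=5000 A_ack=7161 B_seq=7161 B_ack=5000
After event 2: A_seq=5158 A_ack=7161 B_seq=7161 B_ack=5000
After event 3: A_seq=5190 A_ack=7161 B_seq=7161 B_ack=5000
After event 4: A_seq=5190 A_ack=7161 B_seq=7161 B_ack=5190
After event 5: A_seq=5325 A_ack=7161 B_seq=7161 B_ack=5325
After event 6: A_seq=5325 A_ack=7233 B_seq=7233 B_ack=5325
After event 7: A_seq=5371 A_ack=7233 B_seq=7233 B_ack=5371

Answer: 5371 7233 7233 5371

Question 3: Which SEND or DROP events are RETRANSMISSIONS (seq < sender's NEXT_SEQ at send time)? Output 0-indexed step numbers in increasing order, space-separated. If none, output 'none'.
Answer: 4

Derivation:
Step 0: SEND seq=7000 -> fresh
Step 1: SEND seq=7037 -> fresh
Step 2: DROP seq=5000 -> fresh
Step 3: SEND seq=5158 -> fresh
Step 4: SEND seq=5000 -> retransmit
Step 5: SEND seq=5190 -> fresh
Step 6: SEND seq=7161 -> fresh
Step 7: SEND seq=5325 -> fresh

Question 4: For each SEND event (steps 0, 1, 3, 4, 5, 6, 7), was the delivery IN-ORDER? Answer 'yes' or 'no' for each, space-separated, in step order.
Step 0: SEND seq=7000 -> in-order
Step 1: SEND seq=7037 -> in-order
Step 3: SEND seq=5158 -> out-of-order
Step 4: SEND seq=5000 -> in-order
Step 5: SEND seq=5190 -> in-order
Step 6: SEND seq=7161 -> in-order
Step 7: SEND seq=5325 -> in-order

Answer: yes yes no yes yes yes yes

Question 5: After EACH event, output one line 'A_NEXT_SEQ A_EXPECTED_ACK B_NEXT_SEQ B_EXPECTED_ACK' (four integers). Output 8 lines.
5000 7037 7037 5000
5000 7161 7161 5000
5158 7161 7161 5000
5190 7161 7161 5000
5190 7161 7161 5190
5325 7161 7161 5325
5325 7233 7233 5325
5371 7233 7233 5371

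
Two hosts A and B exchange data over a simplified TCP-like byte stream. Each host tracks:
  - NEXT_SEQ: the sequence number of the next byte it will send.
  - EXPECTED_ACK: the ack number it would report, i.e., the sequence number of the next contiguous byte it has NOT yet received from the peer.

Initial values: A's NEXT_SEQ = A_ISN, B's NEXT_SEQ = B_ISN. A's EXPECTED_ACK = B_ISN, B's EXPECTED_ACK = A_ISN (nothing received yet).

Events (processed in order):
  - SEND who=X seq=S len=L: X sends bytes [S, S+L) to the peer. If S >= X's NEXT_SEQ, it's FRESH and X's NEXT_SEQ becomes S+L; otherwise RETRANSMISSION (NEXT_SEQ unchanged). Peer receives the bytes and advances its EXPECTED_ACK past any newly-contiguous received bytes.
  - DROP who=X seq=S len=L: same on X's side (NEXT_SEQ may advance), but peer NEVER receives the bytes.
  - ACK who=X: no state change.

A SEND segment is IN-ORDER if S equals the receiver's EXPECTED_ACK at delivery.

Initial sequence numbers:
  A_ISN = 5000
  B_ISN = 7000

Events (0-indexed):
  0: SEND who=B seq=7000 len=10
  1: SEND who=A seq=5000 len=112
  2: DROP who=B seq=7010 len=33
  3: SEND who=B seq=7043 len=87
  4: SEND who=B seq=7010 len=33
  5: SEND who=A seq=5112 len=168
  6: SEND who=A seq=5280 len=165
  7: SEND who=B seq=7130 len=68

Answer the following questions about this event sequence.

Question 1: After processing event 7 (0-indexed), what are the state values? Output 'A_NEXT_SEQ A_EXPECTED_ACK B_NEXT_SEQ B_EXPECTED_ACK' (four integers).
After event 0: A_seq=5000 A_ack=7010 B_seq=7010 B_ack=5000
After event 1: A_seq=5112 A_ack=7010 B_seq=7010 B_ack=5112
After event 2: A_seq=5112 A_ack=7010 B_seq=7043 B_ack=5112
After event 3: A_seq=5112 A_ack=7010 B_seq=7130 B_ack=5112
After event 4: A_seq=5112 A_ack=7130 B_seq=7130 B_ack=5112
After event 5: A_seq=5280 A_ack=7130 B_seq=7130 B_ack=5280
After event 6: A_seq=5445 A_ack=7130 B_seq=7130 B_ack=5445
After event 7: A_seq=5445 A_ack=7198 B_seq=7198 B_ack=5445

5445 7198 7198 5445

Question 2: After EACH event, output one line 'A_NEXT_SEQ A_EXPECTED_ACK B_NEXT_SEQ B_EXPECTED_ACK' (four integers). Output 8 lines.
5000 7010 7010 5000
5112 7010 7010 5112
5112 7010 7043 5112
5112 7010 7130 5112
5112 7130 7130 5112
5280 7130 7130 5280
5445 7130 7130 5445
5445 7198 7198 5445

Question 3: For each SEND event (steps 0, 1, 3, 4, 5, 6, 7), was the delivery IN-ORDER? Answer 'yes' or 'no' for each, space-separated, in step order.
Step 0: SEND seq=7000 -> in-order
Step 1: SEND seq=5000 -> in-order
Step 3: SEND seq=7043 -> out-of-order
Step 4: SEND seq=7010 -> in-order
Step 5: SEND seq=5112 -> in-order
Step 6: SEND seq=5280 -> in-order
Step 7: SEND seq=7130 -> in-order

Answer: yes yes no yes yes yes yes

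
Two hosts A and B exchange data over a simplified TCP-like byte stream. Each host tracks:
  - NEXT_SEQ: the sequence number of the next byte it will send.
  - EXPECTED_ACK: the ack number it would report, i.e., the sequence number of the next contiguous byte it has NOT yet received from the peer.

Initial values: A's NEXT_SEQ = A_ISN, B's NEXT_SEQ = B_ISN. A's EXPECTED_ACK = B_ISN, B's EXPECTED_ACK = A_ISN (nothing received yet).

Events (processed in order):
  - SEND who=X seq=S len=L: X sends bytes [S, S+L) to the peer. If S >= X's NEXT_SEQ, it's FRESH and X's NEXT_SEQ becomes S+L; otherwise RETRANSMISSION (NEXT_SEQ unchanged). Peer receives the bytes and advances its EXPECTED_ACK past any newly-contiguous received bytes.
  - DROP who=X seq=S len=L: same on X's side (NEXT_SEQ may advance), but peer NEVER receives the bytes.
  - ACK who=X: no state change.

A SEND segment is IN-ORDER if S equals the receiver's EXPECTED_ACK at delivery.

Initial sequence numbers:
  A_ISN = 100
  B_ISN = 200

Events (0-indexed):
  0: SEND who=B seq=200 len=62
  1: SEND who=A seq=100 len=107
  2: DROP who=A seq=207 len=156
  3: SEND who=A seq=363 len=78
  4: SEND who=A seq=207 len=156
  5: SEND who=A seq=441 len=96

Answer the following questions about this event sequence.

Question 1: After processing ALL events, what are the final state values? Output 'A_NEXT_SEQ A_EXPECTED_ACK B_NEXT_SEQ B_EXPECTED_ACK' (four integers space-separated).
After event 0: A_seq=100 A_ack=262 B_seq=262 B_ack=100
After event 1: A_seq=207 A_ack=262 B_seq=262 B_ack=207
After event 2: A_seq=363 A_ack=262 B_seq=262 B_ack=207
After event 3: A_seq=441 A_ack=262 B_seq=262 B_ack=207
After event 4: A_seq=441 A_ack=262 B_seq=262 B_ack=441
After event 5: A_seq=537 A_ack=262 B_seq=262 B_ack=537

Answer: 537 262 262 537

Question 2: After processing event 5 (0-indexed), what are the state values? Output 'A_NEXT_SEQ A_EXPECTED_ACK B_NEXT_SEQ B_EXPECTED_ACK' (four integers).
After event 0: A_seq=100 A_ack=262 B_seq=262 B_ack=100
After event 1: A_seq=207 A_ack=262 B_seq=262 B_ack=207
After event 2: A_seq=363 A_ack=262 B_seq=262 B_ack=207
After event 3: A_seq=441 A_ack=262 B_seq=262 B_ack=207
After event 4: A_seq=441 A_ack=262 B_seq=262 B_ack=441
After event 5: A_seq=537 A_ack=262 B_seq=262 B_ack=537

537 262 262 537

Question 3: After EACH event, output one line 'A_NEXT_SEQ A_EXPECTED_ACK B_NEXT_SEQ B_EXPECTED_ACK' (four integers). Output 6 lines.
100 262 262 100
207 262 262 207
363 262 262 207
441 262 262 207
441 262 262 441
537 262 262 537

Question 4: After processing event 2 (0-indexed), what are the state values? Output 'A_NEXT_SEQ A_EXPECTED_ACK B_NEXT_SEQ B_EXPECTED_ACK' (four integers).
After event 0: A_seq=100 A_ack=262 B_seq=262 B_ack=100
After event 1: A_seq=207 A_ack=262 B_seq=262 B_ack=207
After event 2: A_seq=363 A_ack=262 B_seq=262 B_ack=207

363 262 262 207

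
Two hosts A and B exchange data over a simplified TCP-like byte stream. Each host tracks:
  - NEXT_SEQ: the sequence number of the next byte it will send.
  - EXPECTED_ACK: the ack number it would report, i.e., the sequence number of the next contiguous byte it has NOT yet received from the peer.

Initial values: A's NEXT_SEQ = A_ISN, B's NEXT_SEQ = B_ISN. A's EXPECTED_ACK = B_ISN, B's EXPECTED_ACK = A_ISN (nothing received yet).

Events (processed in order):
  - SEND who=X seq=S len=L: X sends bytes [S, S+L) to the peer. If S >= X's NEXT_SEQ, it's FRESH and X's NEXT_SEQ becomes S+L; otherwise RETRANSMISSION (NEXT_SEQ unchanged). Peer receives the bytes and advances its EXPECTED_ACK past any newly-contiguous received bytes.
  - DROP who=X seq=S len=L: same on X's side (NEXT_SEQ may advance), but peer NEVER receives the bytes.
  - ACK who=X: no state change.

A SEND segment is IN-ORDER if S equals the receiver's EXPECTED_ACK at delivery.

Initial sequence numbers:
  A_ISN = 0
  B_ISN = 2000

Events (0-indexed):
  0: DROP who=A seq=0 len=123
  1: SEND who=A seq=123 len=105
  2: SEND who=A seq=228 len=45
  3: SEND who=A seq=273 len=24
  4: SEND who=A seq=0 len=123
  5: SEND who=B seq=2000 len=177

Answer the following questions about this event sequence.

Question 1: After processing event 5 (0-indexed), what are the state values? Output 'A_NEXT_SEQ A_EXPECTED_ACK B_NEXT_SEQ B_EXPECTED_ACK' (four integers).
After event 0: A_seq=123 A_ack=2000 B_seq=2000 B_ack=0
After event 1: A_seq=228 A_ack=2000 B_seq=2000 B_ack=0
After event 2: A_seq=273 A_ack=2000 B_seq=2000 B_ack=0
After event 3: A_seq=297 A_ack=2000 B_seq=2000 B_ack=0
After event 4: A_seq=297 A_ack=2000 B_seq=2000 B_ack=297
After event 5: A_seq=297 A_ack=2177 B_seq=2177 B_ack=297

297 2177 2177 297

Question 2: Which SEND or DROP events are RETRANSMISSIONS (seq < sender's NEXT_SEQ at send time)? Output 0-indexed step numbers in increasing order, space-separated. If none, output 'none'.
Step 0: DROP seq=0 -> fresh
Step 1: SEND seq=123 -> fresh
Step 2: SEND seq=228 -> fresh
Step 3: SEND seq=273 -> fresh
Step 4: SEND seq=0 -> retransmit
Step 5: SEND seq=2000 -> fresh

Answer: 4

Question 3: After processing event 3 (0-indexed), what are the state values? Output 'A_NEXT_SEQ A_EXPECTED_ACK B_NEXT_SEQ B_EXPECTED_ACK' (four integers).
After event 0: A_seq=123 A_ack=2000 B_seq=2000 B_ack=0
After event 1: A_seq=228 A_ack=2000 B_seq=2000 B_ack=0
After event 2: A_seq=273 A_ack=2000 B_seq=2000 B_ack=0
After event 3: A_seq=297 A_ack=2000 B_seq=2000 B_ack=0

297 2000 2000 0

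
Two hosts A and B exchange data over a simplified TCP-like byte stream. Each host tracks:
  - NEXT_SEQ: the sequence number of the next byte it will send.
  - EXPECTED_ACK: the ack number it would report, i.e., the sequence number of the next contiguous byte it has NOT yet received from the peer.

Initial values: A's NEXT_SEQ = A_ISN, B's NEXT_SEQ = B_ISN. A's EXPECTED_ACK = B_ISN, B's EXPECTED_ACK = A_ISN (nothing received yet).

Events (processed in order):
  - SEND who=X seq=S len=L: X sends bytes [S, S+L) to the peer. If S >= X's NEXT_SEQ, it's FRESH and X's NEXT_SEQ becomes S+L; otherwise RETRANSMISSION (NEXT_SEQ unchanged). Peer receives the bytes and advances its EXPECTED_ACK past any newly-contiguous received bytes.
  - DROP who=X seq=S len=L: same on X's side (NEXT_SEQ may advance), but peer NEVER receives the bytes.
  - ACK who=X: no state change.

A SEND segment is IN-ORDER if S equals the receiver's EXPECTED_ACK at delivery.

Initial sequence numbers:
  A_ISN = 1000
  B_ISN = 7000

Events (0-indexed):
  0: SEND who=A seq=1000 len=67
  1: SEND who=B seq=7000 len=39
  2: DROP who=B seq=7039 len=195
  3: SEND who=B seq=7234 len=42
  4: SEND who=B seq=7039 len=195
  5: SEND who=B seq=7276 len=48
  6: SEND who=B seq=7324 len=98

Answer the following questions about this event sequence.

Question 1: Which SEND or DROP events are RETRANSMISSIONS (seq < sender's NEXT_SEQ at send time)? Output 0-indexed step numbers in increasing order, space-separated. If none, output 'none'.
Step 0: SEND seq=1000 -> fresh
Step 1: SEND seq=7000 -> fresh
Step 2: DROP seq=7039 -> fresh
Step 3: SEND seq=7234 -> fresh
Step 4: SEND seq=7039 -> retransmit
Step 5: SEND seq=7276 -> fresh
Step 6: SEND seq=7324 -> fresh

Answer: 4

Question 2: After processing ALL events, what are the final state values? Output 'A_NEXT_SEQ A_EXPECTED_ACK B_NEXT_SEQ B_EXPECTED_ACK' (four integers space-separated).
Answer: 1067 7422 7422 1067

Derivation:
After event 0: A_seq=1067 A_ack=7000 B_seq=7000 B_ack=1067
After event 1: A_seq=1067 A_ack=7039 B_seq=7039 B_ack=1067
After event 2: A_seq=1067 A_ack=7039 B_seq=7234 B_ack=1067
After event 3: A_seq=1067 A_ack=7039 B_seq=7276 B_ack=1067
After event 4: A_seq=1067 A_ack=7276 B_seq=7276 B_ack=1067
After event 5: A_seq=1067 A_ack=7324 B_seq=7324 B_ack=1067
After event 6: A_seq=1067 A_ack=7422 B_seq=7422 B_ack=1067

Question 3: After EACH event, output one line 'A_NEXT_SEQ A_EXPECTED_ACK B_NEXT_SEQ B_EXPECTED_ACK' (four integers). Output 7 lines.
1067 7000 7000 1067
1067 7039 7039 1067
1067 7039 7234 1067
1067 7039 7276 1067
1067 7276 7276 1067
1067 7324 7324 1067
1067 7422 7422 1067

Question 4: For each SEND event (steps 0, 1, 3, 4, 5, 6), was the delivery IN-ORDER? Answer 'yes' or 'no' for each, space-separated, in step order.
Step 0: SEND seq=1000 -> in-order
Step 1: SEND seq=7000 -> in-order
Step 3: SEND seq=7234 -> out-of-order
Step 4: SEND seq=7039 -> in-order
Step 5: SEND seq=7276 -> in-order
Step 6: SEND seq=7324 -> in-order

Answer: yes yes no yes yes yes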